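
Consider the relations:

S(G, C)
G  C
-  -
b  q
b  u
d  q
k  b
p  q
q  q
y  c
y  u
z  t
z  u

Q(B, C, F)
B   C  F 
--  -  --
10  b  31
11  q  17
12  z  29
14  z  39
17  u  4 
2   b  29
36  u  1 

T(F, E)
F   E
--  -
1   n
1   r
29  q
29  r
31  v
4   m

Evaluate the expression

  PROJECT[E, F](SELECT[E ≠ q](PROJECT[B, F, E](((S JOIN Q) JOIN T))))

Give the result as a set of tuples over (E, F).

{(m, 4), (n, 1), (r, 1), (r, 29), (v, 31)}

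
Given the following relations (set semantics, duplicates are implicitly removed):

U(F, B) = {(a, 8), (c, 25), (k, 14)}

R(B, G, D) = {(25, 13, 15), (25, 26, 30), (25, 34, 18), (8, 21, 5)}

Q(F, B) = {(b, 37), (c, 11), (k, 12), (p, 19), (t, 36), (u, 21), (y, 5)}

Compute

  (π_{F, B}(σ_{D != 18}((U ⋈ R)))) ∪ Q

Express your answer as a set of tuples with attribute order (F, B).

Joining U and R on B yields {(a, 8, 21, 5), (c, 25, 13, 15), (c, 25, 26, 30), (c, 25, 34, 18)}.
σ[D != 18]: keep tuples satisfying D != 18 → {(a, 8, 21, 5), (c, 25, 13, 15), (c, 25, 26, 30)}
Projecting to F, B (1 duplicate(s) eliminated): {(a, 8), (c, 25)}
Set union of the two operands is {(a, 8), (b, 37), (c, 11), (c, 25), (k, 12), (p, 19), (t, 36), (u, 21), (y, 5)}.

{(a, 8), (b, 37), (c, 11), (c, 25), (k, 12), (p, 19), (t, 36), (u, 21), (y, 5)}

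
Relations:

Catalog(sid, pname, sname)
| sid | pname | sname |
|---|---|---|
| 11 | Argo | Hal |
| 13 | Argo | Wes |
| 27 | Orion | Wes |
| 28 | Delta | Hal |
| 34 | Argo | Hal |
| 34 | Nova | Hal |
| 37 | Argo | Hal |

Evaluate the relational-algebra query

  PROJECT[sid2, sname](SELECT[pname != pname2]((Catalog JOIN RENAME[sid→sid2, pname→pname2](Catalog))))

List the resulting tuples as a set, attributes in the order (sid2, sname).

ρ[sid→sid2, pname→pname2]: schema becomes (sid2, pname2, sname); tuples unchanged.
Joining Catalog and RENAME[sid→sid2, pname→pname2](Catalog) on sname yields {(11, Argo, Hal, 11, Argo), (11, Argo, Hal, 28, Delta), (11, Argo, Hal, 34, Argo), (11, Argo, Hal, 34, Nova), (11, Argo, Hal, 37, Argo), (13, Argo, Wes, 13, Argo), (13, Argo, Wes, 27, Orion), (27, Orion, Wes, 13, Argo), (27, Orion, Wes, 27, Orion), (28, Delta, Hal, 11, Argo), (28, Delta, Hal, 28, Delta), (28, Delta, Hal, 34, Argo), (28, Delta, Hal, 34, Nova), (28, Delta, Hal, 37, Argo), (34, Argo, Hal, 11, Argo), (34, Argo, Hal, 28, Delta), (34, Argo, Hal, 34, Argo), (34, Argo, Hal, 34, Nova), (34, Argo, Hal, 37, Argo), (34, Nova, Hal, 11, Argo), (34, Nova, Hal, 28, Delta), (34, Nova, Hal, 34, Argo), (34, Nova, Hal, 34, Nova), (34, Nova, Hal, 37, Argo), (37, Argo, Hal, 11, Argo), (37, Argo, Hal, 28, Delta), (37, Argo, Hal, 34, Argo), (37, Argo, Hal, 34, Nova), (37, Argo, Hal, 37, Argo)}.
Selection pname != pname2: {(11, Argo, Hal, 28, Delta), (11, Argo, Hal, 34, Nova), (13, Argo, Wes, 27, Orion), (27, Orion, Wes, 13, Argo), (28, Delta, Hal, 11, Argo), (28, Delta, Hal, 34, Argo), (28, Delta, Hal, 34, Nova), (28, Delta, Hal, 37, Argo), (34, Argo, Hal, 28, Delta), (34, Argo, Hal, 34, Nova), (34, Nova, Hal, 11, Argo), (34, Nova, Hal, 28, Delta), (34, Nova, Hal, 34, Argo), (34, Nova, Hal, 37, Argo), (37, Argo, Hal, 28, Delta), (37, Argo, Hal, 34, Nova)}
Keep only column(s) sid2, sname (10 duplicate(s) eliminated): {(11, Hal), (13, Wes), (27, Wes), (28, Hal), (34, Hal), (37, Hal)}

{(11, Hal), (13, Wes), (27, Wes), (28, Hal), (34, Hal), (37, Hal)}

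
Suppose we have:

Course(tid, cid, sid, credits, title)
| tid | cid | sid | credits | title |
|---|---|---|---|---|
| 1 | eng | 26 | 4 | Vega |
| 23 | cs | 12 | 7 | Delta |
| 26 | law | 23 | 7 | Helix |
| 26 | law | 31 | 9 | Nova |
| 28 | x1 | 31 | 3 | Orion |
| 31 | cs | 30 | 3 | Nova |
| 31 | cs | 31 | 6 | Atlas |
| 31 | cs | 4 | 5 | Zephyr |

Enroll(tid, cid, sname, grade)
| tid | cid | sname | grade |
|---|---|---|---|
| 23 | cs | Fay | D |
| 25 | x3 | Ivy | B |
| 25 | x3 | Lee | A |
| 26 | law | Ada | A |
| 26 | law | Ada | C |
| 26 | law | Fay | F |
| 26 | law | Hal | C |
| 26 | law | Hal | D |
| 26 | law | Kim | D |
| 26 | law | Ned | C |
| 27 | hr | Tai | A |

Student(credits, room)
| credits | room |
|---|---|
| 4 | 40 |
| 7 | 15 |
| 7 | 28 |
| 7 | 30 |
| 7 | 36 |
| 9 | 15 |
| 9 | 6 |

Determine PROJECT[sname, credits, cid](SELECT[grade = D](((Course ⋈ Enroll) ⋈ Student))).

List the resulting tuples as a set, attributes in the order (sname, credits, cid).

{(Fay, 7, cs), (Hal, 7, law), (Hal, 9, law), (Kim, 7, law), (Kim, 9, law)}

Natural join on tid, cid: {(23, cs, 12, 7, Delta, Fay, D), (26, law, 23, 7, Helix, Ada, A), (26, law, 23, 7, Helix, Ada, C), (26, law, 23, 7, Helix, Fay, F), (26, law, 23, 7, Helix, Hal, C), (26, law, 23, 7, Helix, Hal, D), (26, law, 23, 7, Helix, Kim, D), (26, law, 23, 7, Helix, Ned, C), (26, law, 31, 9, Nova, Ada, A), (26, law, 31, 9, Nova, Ada, C), (26, law, 31, 9, Nova, Fay, F), (26, law, 31, 9, Nova, Hal, C), (26, law, 31, 9, Nova, Hal, D), (26, law, 31, 9, Nova, Kim, D), (26, law, 31, 9, Nova, Ned, C)}
Natural join on credits: {(23, cs, 12, 7, Delta, Fay, D, 15), (23, cs, 12, 7, Delta, Fay, D, 28), (23, cs, 12, 7, Delta, Fay, D, 30), (23, cs, 12, 7, Delta, Fay, D, 36), (26, law, 23, 7, Helix, Ada, A, 15), (26, law, 23, 7, Helix, Ada, A, 28), (26, law, 23, 7, Helix, Ada, A, 30), (26, law, 23, 7, Helix, Ada, A, 36), (26, law, 23, 7, Helix, Ada, C, 15), (26, law, 23, 7, Helix, Ada, C, 28), (26, law, 23, 7, Helix, Ada, C, 30), (26, law, 23, 7, Helix, Ada, C, 36), (26, law, 23, 7, Helix, Fay, F, 15), (26, law, 23, 7, Helix, Fay, F, 28), (26, law, 23, 7, Helix, Fay, F, 30), (26, law, 23, 7, Helix, Fay, F, 36), (26, law, 23, 7, Helix, Hal, C, 15), (26, law, 23, 7, Helix, Hal, C, 28), (26, law, 23, 7, Helix, Hal, C, 30), (26, law, 23, 7, Helix, Hal, C, 36), (26, law, 23, 7, Helix, Hal, D, 15), (26, law, 23, 7, Helix, Hal, D, 28), (26, law, 23, 7, Helix, Hal, D, 30), (26, law, 23, 7, Helix, Hal, D, 36), (26, law, 23, 7, Helix, Kim, D, 15), (26, law, 23, 7, Helix, Kim, D, 28), (26, law, 23, 7, Helix, Kim, D, 30), (26, law, 23, 7, Helix, Kim, D, 36), (26, law, 23, 7, Helix, Ned, C, 15), (26, law, 23, 7, Helix, Ned, C, 28), (26, law, 23, 7, Helix, Ned, C, 30), (26, law, 23, 7, Helix, Ned, C, 36), (26, law, 31, 9, Nova, Ada, A, 15), (26, law, 31, 9, Nova, Ada, A, 6), (26, law, 31, 9, Nova, Ada, C, 15), (26, law, 31, 9, Nova, Ada, C, 6), (26, law, 31, 9, Nova, Fay, F, 15), (26, law, 31, 9, Nova, Fay, F, 6), (26, law, 31, 9, Nova, Hal, C, 15), (26, law, 31, 9, Nova, Hal, C, 6), (26, law, 31, 9, Nova, Hal, D, 15), (26, law, 31, 9, Nova, Hal, D, 6), (26, law, 31, 9, Nova, Kim, D, 15), (26, law, 31, 9, Nova, Kim, D, 6), (26, law, 31, 9, Nova, Ned, C, 15), (26, law, 31, 9, Nova, Ned, C, 6)}
Selection grade = D: {(23, cs, 12, 7, Delta, Fay, D, 15), (23, cs, 12, 7, Delta, Fay, D, 28), (23, cs, 12, 7, Delta, Fay, D, 30), (23, cs, 12, 7, Delta, Fay, D, 36), (26, law, 23, 7, Helix, Hal, D, 15), (26, law, 23, 7, Helix, Hal, D, 28), (26, law, 23, 7, Helix, Hal, D, 30), (26, law, 23, 7, Helix, Hal, D, 36), (26, law, 23, 7, Helix, Kim, D, 15), (26, law, 23, 7, Helix, Kim, D, 28), (26, law, 23, 7, Helix, Kim, D, 30), (26, law, 23, 7, Helix, Kim, D, 36), (26, law, 31, 9, Nova, Hal, D, 15), (26, law, 31, 9, Nova, Hal, D, 6), (26, law, 31, 9, Nova, Kim, D, 15), (26, law, 31, 9, Nova, Kim, D, 6)}
Projecting to sname, credits, cid (11 duplicate(s) eliminated): {(Fay, 7, cs), (Hal, 7, law), (Hal, 9, law), (Kim, 7, law), (Kim, 9, law)}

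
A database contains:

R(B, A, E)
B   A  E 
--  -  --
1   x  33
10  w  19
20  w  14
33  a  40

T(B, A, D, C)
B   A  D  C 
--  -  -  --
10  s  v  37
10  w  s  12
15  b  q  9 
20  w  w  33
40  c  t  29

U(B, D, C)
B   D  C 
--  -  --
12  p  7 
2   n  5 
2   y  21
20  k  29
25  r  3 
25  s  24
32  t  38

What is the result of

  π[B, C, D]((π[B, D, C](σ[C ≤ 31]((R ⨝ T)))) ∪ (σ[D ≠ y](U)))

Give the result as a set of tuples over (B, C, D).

Natural join on B, A: {(10, w, 19, s, 12), (20, w, 14, w, 33)}
σ[C ≤ 31]: keep tuples satisfying C ≤ 31 → {(10, w, 19, s, 12)}
Keep only column(s) B, D, C: {(10, s, 12)}
σ[D ≠ y]: keep tuples satisfying D ≠ y → {(12, p, 7), (2, n, 5), (20, k, 29), (25, r, 3), (25, s, 24), (32, t, 38)}
Set union of the two operands is {(10, s, 12), (12, p, 7), (2, n, 5), (20, k, 29), (25, r, 3), (25, s, 24), (32, t, 38)}.
Keep only column(s) B, C, D: {(10, 12, s), (12, 7, p), (2, 5, n), (20, 29, k), (25, 24, s), (25, 3, r), (32, 38, t)}

{(10, 12, s), (12, 7, p), (2, 5, n), (20, 29, k), (25, 24, s), (25, 3, r), (32, 38, t)}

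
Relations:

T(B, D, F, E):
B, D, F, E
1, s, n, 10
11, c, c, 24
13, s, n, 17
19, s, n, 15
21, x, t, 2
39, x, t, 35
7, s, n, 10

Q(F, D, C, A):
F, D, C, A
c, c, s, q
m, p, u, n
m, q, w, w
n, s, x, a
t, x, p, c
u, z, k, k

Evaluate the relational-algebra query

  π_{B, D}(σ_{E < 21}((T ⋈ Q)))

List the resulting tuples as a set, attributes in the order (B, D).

Joining T and Q on D, F yields {(1, s, n, 10, x, a), (11, c, c, 24, s, q), (13, s, n, 17, x, a), (19, s, n, 15, x, a), (21, x, t, 2, p, c), (39, x, t, 35, p, c), (7, s, n, 10, x, a)}.
σ[E < 21]: keep tuples satisfying E < 21 → {(1, s, n, 10, x, a), (13, s, n, 17, x, a), (19, s, n, 15, x, a), (21, x, t, 2, p, c), (7, s, n, 10, x, a)}
Projecting to B, D: {(1, s), (13, s), (19, s), (21, x), (7, s)}

{(1, s), (13, s), (19, s), (21, x), (7, s)}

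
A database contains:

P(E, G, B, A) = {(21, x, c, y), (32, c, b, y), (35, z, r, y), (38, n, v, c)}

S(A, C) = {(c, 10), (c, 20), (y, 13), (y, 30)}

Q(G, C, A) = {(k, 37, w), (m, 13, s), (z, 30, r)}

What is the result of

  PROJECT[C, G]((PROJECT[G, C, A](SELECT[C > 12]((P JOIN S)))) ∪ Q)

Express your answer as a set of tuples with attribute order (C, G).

Joining P and S on A yields {(21, x, c, y, 13), (21, x, c, y, 30), (32, c, b, y, 13), (32, c, b, y, 30), (35, z, r, y, 13), (35, z, r, y, 30), (38, n, v, c, 10), (38, n, v, c, 20)}.
σ[C > 12]: keep tuples satisfying C > 12 → {(21, x, c, y, 13), (21, x, c, y, 30), (32, c, b, y, 13), (32, c, b, y, 30), (35, z, r, y, 13), (35, z, r, y, 30), (38, n, v, c, 20)}
Keep only column(s) G, C, A: {(c, 13, y), (c, 30, y), (n, 20, c), (x, 13, y), (x, 30, y), (z, 13, y), (z, 30, y)}
Union: {(c, 13, y), (c, 30, y), (n, 20, c), (x, 13, y), (x, 30, y), (z, 13, y), (z, 30, y)} with {(k, 37, w), (m, 13, s), (z, 30, r)} → {(c, 13, y), (c, 30, y), (k, 37, w), (m, 13, s), (n, 20, c), (x, 13, y), (x, 30, y), (z, 13, y), (z, 30, r), (z, 30, y)}
Keep only column(s) C, G (1 duplicate(s) eliminated): {(13, c), (13, m), (13, x), (13, z), (20, n), (30, c), (30, x), (30, z), (37, k)}

{(13, c), (13, m), (13, x), (13, z), (20, n), (30, c), (30, x), (30, z), (37, k)}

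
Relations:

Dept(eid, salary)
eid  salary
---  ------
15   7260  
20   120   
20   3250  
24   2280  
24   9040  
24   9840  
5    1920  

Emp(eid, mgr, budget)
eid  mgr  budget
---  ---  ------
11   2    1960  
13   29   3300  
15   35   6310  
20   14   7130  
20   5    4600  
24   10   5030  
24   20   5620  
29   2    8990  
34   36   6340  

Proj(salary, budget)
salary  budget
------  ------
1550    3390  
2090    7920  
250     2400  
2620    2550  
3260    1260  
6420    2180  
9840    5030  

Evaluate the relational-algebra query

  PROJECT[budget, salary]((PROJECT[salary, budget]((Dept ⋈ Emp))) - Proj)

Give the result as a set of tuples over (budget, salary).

Dept ⋈ Emp (natural join on eid): {(15, 7260, 35, 6310), (20, 120, 14, 7130), (20, 120, 5, 4600), (20, 3250, 14, 7130), (20, 3250, 5, 4600), (24, 2280, 10, 5030), (24, 2280, 20, 5620), (24, 9040, 10, 5030), (24, 9040, 20, 5620), (24, 9840, 10, 5030), (24, 9840, 20, 5620)}
Keep only column(s) salary, budget: {(120, 4600), (120, 7130), (2280, 5030), (2280, 5620), (3250, 4600), (3250, 7130), (7260, 6310), (9040, 5030), (9040, 5620), (9840, 5030), (9840, 5620)}
Difference: {(120, 4600), (120, 7130), (2280, 5030), (2280, 5620), (3250, 4600), (3250, 7130), (7260, 6310), (9040, 5030), (9040, 5620), (9840, 5030), (9840, 5620)} with {(1550, 3390), (2090, 7920), (250, 2400), (2620, 2550), (3260, 1260), (6420, 2180), (9840, 5030)} → {(120, 4600), (120, 7130), (2280, 5030), (2280, 5620), (3250, 4600), (3250, 7130), (7260, 6310), (9040, 5030), (9040, 5620), (9840, 5620)}
Keep only column(s) budget, salary: {(4600, 120), (4600, 3250), (5030, 2280), (5030, 9040), (5620, 2280), (5620, 9040), (5620, 9840), (6310, 7260), (7130, 120), (7130, 3250)}

{(4600, 120), (4600, 3250), (5030, 2280), (5030, 9040), (5620, 2280), (5620, 9040), (5620, 9840), (6310, 7260), (7130, 120), (7130, 3250)}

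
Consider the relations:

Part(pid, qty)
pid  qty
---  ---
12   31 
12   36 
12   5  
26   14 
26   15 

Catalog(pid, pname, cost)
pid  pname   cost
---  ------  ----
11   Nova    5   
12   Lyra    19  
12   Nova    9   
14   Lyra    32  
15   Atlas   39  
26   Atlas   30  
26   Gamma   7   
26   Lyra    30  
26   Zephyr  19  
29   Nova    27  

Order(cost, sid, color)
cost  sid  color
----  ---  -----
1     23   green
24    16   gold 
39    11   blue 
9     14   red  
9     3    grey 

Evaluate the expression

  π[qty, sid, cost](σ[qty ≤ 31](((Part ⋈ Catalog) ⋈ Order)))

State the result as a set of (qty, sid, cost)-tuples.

Part ⋈ Catalog (natural join on pid): {(12, 31, Lyra, 19), (12, 31, Nova, 9), (12, 36, Lyra, 19), (12, 36, Nova, 9), (12, 5, Lyra, 19), (12, 5, Nova, 9), (26, 14, Atlas, 30), (26, 14, Gamma, 7), (26, 14, Lyra, 30), (26, 14, Zephyr, 19), (26, 15, Atlas, 30), (26, 15, Gamma, 7), (26, 15, Lyra, 30), (26, 15, Zephyr, 19)}
(Part ⋈ Catalog) ⋈ Order (natural join on cost): {(12, 31, Nova, 9, 14, red), (12, 31, Nova, 9, 3, grey), (12, 36, Nova, 9, 14, red), (12, 36, Nova, 9, 3, grey), (12, 5, Nova, 9, 14, red), (12, 5, Nova, 9, 3, grey)}
Selection qty ≤ 31: {(12, 31, Nova, 9, 14, red), (12, 31, Nova, 9, 3, grey), (12, 5, Nova, 9, 14, red), (12, 5, Nova, 9, 3, grey)}
π[qty, sid, cost]: project onto (qty, sid, cost) → {(31, 14, 9), (31, 3, 9), (5, 14, 9), (5, 3, 9)}

{(31, 14, 9), (31, 3, 9), (5, 14, 9), (5, 3, 9)}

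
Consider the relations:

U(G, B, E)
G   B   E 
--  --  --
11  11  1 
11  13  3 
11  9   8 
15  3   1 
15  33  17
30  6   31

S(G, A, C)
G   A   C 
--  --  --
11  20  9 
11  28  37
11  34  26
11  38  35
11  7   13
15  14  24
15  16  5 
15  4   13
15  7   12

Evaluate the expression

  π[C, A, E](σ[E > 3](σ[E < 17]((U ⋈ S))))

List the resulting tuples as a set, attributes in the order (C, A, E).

{(13, 7, 8), (26, 34, 8), (35, 38, 8), (37, 28, 8), (9, 20, 8)}

Natural join on G: {(11, 11, 1, 20, 9), (11, 11, 1, 28, 37), (11, 11, 1, 34, 26), (11, 11, 1, 38, 35), (11, 11, 1, 7, 13), (11, 13, 3, 20, 9), (11, 13, 3, 28, 37), (11, 13, 3, 34, 26), (11, 13, 3, 38, 35), (11, 13, 3, 7, 13), (11, 9, 8, 20, 9), (11, 9, 8, 28, 37), (11, 9, 8, 34, 26), (11, 9, 8, 38, 35), (11, 9, 8, 7, 13), (15, 3, 1, 14, 24), (15, 3, 1, 16, 5), (15, 3, 1, 4, 13), (15, 3, 1, 7, 12), (15, 33, 17, 14, 24), (15, 33, 17, 16, 5), (15, 33, 17, 4, 13), (15, 33, 17, 7, 12)}
σ[E < 17]: keep tuples satisfying E < 17 → {(11, 11, 1, 20, 9), (11, 11, 1, 28, 37), (11, 11, 1, 34, 26), (11, 11, 1, 38, 35), (11, 11, 1, 7, 13), (11, 13, 3, 20, 9), (11, 13, 3, 28, 37), (11, 13, 3, 34, 26), (11, 13, 3, 38, 35), (11, 13, 3, 7, 13), (11, 9, 8, 20, 9), (11, 9, 8, 28, 37), (11, 9, 8, 34, 26), (11, 9, 8, 38, 35), (11, 9, 8, 7, 13), (15, 3, 1, 14, 24), (15, 3, 1, 16, 5), (15, 3, 1, 4, 13), (15, 3, 1, 7, 12)}
σ[E > 3]: keep tuples satisfying E > 3 → {(11, 9, 8, 20, 9), (11, 9, 8, 28, 37), (11, 9, 8, 34, 26), (11, 9, 8, 38, 35), (11, 9, 8, 7, 13)}
Keep only column(s) C, A, E: {(13, 7, 8), (26, 34, 8), (35, 38, 8), (37, 28, 8), (9, 20, 8)}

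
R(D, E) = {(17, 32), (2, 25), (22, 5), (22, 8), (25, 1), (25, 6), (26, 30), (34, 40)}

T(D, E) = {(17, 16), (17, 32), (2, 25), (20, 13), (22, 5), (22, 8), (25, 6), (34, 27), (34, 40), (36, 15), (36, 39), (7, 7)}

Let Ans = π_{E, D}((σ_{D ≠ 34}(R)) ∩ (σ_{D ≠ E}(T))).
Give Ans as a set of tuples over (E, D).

Filtering on D ≠ 34 leaves {(17, 32), (2, 25), (22, 5), (22, 8), (25, 1), (25, 6), (26, 30)}.
Filtering on D ≠ E leaves {(17, 16), (17, 32), (2, 25), (20, 13), (22, 5), (22, 8), (25, 6), (34, 27), (34, 40), (36, 15), (36, 39)}.
Set intersection of the two operands is {(17, 32), (2, 25), (22, 5), (22, 8), (25, 6)}.
Projecting to E, D: {(25, 2), (32, 17), (5, 22), (6, 25), (8, 22)}

{(25, 2), (32, 17), (5, 22), (6, 25), (8, 22)}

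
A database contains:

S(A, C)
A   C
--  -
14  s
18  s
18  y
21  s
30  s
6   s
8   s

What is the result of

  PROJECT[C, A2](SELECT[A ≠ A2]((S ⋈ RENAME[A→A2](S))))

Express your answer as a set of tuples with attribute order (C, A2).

{(s, 14), (s, 18), (s, 21), (s, 30), (s, 6), (s, 8)}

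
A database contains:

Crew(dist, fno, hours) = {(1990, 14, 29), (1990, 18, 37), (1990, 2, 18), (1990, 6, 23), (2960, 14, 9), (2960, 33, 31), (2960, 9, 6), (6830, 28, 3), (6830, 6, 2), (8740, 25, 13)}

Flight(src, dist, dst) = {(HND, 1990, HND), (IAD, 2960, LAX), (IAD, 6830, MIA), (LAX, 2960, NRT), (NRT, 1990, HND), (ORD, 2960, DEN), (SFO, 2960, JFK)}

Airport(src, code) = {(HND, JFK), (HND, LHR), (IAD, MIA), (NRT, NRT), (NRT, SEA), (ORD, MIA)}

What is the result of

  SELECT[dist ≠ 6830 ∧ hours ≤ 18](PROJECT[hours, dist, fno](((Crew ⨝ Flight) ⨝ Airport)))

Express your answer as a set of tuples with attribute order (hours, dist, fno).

Joining Crew and Flight on dist yields {(1990, 14, 29, HND, HND), (1990, 14, 29, NRT, HND), (1990, 18, 37, HND, HND), (1990, 18, 37, NRT, HND), (1990, 2, 18, HND, HND), (1990, 2, 18, NRT, HND), (1990, 6, 23, HND, HND), (1990, 6, 23, NRT, HND), (2960, 14, 9, IAD, LAX), (2960, 14, 9, LAX, NRT), (2960, 14, 9, ORD, DEN), (2960, 14, 9, SFO, JFK), (2960, 33, 31, IAD, LAX), (2960, 33, 31, LAX, NRT), (2960, 33, 31, ORD, DEN), (2960, 33, 31, SFO, JFK), (2960, 9, 6, IAD, LAX), (2960, 9, 6, LAX, NRT), (2960, 9, 6, ORD, DEN), (2960, 9, 6, SFO, JFK), (6830, 28, 3, IAD, MIA), (6830, 6, 2, IAD, MIA)}.
Joining (Crew ⨝ Flight) and Airport on src yields {(1990, 14, 29, HND, HND, JFK), (1990, 14, 29, HND, HND, LHR), (1990, 14, 29, NRT, HND, NRT), (1990, 14, 29, NRT, HND, SEA), (1990, 18, 37, HND, HND, JFK), (1990, 18, 37, HND, HND, LHR), (1990, 18, 37, NRT, HND, NRT), (1990, 18, 37, NRT, HND, SEA), (1990, 2, 18, HND, HND, JFK), (1990, 2, 18, HND, HND, LHR), (1990, 2, 18, NRT, HND, NRT), (1990, 2, 18, NRT, HND, SEA), (1990, 6, 23, HND, HND, JFK), (1990, 6, 23, HND, HND, LHR), (1990, 6, 23, NRT, HND, NRT), (1990, 6, 23, NRT, HND, SEA), (2960, 14, 9, IAD, LAX, MIA), (2960, 14, 9, ORD, DEN, MIA), (2960, 33, 31, IAD, LAX, MIA), (2960, 33, 31, ORD, DEN, MIA), (2960, 9, 6, IAD, LAX, MIA), (2960, 9, 6, ORD, DEN, MIA), (6830, 28, 3, IAD, MIA, MIA), (6830, 6, 2, IAD, MIA, MIA)}.
Keep only column(s) hours, dist, fno (15 duplicate(s) eliminated): {(18, 1990, 2), (2, 6830, 6), (23, 1990, 6), (29, 1990, 14), (3, 6830, 28), (31, 2960, 33), (37, 1990, 18), (6, 2960, 9), (9, 2960, 14)}
Selection dist ≠ 6830 ∧ hours ≤ 18: {(18, 1990, 2), (6, 2960, 9), (9, 2960, 14)}

{(18, 1990, 2), (6, 2960, 9), (9, 2960, 14)}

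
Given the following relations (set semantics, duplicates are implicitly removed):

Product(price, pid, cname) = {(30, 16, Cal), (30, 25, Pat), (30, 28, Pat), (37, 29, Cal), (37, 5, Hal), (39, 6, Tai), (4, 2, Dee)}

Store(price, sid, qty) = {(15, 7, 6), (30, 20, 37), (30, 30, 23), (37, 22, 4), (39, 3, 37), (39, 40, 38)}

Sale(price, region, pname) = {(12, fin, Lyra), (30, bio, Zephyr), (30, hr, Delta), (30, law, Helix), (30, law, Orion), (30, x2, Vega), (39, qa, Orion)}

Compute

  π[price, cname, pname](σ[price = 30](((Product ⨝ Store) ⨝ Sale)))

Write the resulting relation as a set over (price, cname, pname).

Natural join on price: {(30, 16, Cal, 20, 37), (30, 16, Cal, 30, 23), (30, 25, Pat, 20, 37), (30, 25, Pat, 30, 23), (30, 28, Pat, 20, 37), (30, 28, Pat, 30, 23), (37, 29, Cal, 22, 4), (37, 5, Hal, 22, 4), (39, 6, Tai, 3, 37), (39, 6, Tai, 40, 38)}
Natural join on price: {(30, 16, Cal, 20, 37, bio, Zephyr), (30, 16, Cal, 20, 37, hr, Delta), (30, 16, Cal, 20, 37, law, Helix), (30, 16, Cal, 20, 37, law, Orion), (30, 16, Cal, 20, 37, x2, Vega), (30, 16, Cal, 30, 23, bio, Zephyr), (30, 16, Cal, 30, 23, hr, Delta), (30, 16, Cal, 30, 23, law, Helix), (30, 16, Cal, 30, 23, law, Orion), (30, 16, Cal, 30, 23, x2, Vega), (30, 25, Pat, 20, 37, bio, Zephyr), (30, 25, Pat, 20, 37, hr, Delta), (30, 25, Pat, 20, 37, law, Helix), (30, 25, Pat, 20, 37, law, Orion), (30, 25, Pat, 20, 37, x2, Vega), (30, 25, Pat, 30, 23, bio, Zephyr), (30, 25, Pat, 30, 23, hr, Delta), (30, 25, Pat, 30, 23, law, Helix), (30, 25, Pat, 30, 23, law, Orion), (30, 25, Pat, 30, 23, x2, Vega), (30, 28, Pat, 20, 37, bio, Zephyr), (30, 28, Pat, 20, 37, hr, Delta), (30, 28, Pat, 20, 37, law, Helix), (30, 28, Pat, 20, 37, law, Orion), (30, 28, Pat, 20, 37, x2, Vega), (30, 28, Pat, 30, 23, bio, Zephyr), (30, 28, Pat, 30, 23, hr, Delta), (30, 28, Pat, 30, 23, law, Helix), (30, 28, Pat, 30, 23, law, Orion), (30, 28, Pat, 30, 23, x2, Vega), (39, 6, Tai, 3, 37, qa, Orion), (39, 6, Tai, 40, 38, qa, Orion)}
Apply σ_{price = 30}; surviving tuples: {(30, 16, Cal, 20, 37, bio, Zephyr), (30, 16, Cal, 20, 37, hr, Delta), (30, 16, Cal, 20, 37, law, Helix), (30, 16, Cal, 20, 37, law, Orion), (30, 16, Cal, 20, 37, x2, Vega), (30, 16, Cal, 30, 23, bio, Zephyr), (30, 16, Cal, 30, 23, hr, Delta), (30, 16, Cal, 30, 23, law, Helix), (30, 16, Cal, 30, 23, law, Orion), (30, 16, Cal, 30, 23, x2, Vega), (30, 25, Pat, 20, 37, bio, Zephyr), (30, 25, Pat, 20, 37, hr, Delta), (30, 25, Pat, 20, 37, law, Helix), (30, 25, Pat, 20, 37, law, Orion), (30, 25, Pat, 20, 37, x2, Vega), (30, 25, Pat, 30, 23, bio, Zephyr), (30, 25, Pat, 30, 23, hr, Delta), (30, 25, Pat, 30, 23, law, Helix), (30, 25, Pat, 30, 23, law, Orion), (30, 25, Pat, 30, 23, x2, Vega), (30, 28, Pat, 20, 37, bio, Zephyr), (30, 28, Pat, 20, 37, hr, Delta), (30, 28, Pat, 20, 37, law, Helix), (30, 28, Pat, 20, 37, law, Orion), (30, 28, Pat, 20, 37, x2, Vega), (30, 28, Pat, 30, 23, bio, Zephyr), (30, 28, Pat, 30, 23, hr, Delta), (30, 28, Pat, 30, 23, law, Helix), (30, 28, Pat, 30, 23, law, Orion), (30, 28, Pat, 30, 23, x2, Vega)}
π_{price, cname, pname} gives {(30, Cal, Delta), (30, Cal, Helix), (30, Cal, Orion), (30, Cal, Vega), (30, Cal, Zephyr), (30, Pat, Delta), (30, Pat, Helix), (30, Pat, Orion), (30, Pat, Vega), (30, Pat, Zephyr)} (20 duplicate(s) eliminated).

{(30, Cal, Delta), (30, Cal, Helix), (30, Cal, Orion), (30, Cal, Vega), (30, Cal, Zephyr), (30, Pat, Delta), (30, Pat, Helix), (30, Pat, Orion), (30, Pat, Vega), (30, Pat, Zephyr)}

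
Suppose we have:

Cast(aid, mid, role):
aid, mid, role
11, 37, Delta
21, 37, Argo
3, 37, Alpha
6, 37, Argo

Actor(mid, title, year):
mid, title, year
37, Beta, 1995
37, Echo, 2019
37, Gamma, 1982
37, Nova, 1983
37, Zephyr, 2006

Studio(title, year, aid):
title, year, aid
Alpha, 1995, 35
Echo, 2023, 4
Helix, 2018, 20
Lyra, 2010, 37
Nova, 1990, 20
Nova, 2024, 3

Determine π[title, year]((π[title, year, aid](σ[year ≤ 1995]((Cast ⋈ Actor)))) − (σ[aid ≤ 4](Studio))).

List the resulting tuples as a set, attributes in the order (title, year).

{(Beta, 1995), (Gamma, 1982), (Nova, 1983)}

Joining Cast and Actor on mid yields {(11, 37, Delta, Beta, 1995), (11, 37, Delta, Echo, 2019), (11, 37, Delta, Gamma, 1982), (11, 37, Delta, Nova, 1983), (11, 37, Delta, Zephyr, 2006), (21, 37, Argo, Beta, 1995), (21, 37, Argo, Echo, 2019), (21, 37, Argo, Gamma, 1982), (21, 37, Argo, Nova, 1983), (21, 37, Argo, Zephyr, 2006), (3, 37, Alpha, Beta, 1995), (3, 37, Alpha, Echo, 2019), (3, 37, Alpha, Gamma, 1982), (3, 37, Alpha, Nova, 1983), (3, 37, Alpha, Zephyr, 2006), (6, 37, Argo, Beta, 1995), (6, 37, Argo, Echo, 2019), (6, 37, Argo, Gamma, 1982), (6, 37, Argo, Nova, 1983), (6, 37, Argo, Zephyr, 2006)}.
σ[year ≤ 1995]: keep tuples satisfying year ≤ 1995 → {(11, 37, Delta, Beta, 1995), (11, 37, Delta, Gamma, 1982), (11, 37, Delta, Nova, 1983), (21, 37, Argo, Beta, 1995), (21, 37, Argo, Gamma, 1982), (21, 37, Argo, Nova, 1983), (3, 37, Alpha, Beta, 1995), (3, 37, Alpha, Gamma, 1982), (3, 37, Alpha, Nova, 1983), (6, 37, Argo, Beta, 1995), (6, 37, Argo, Gamma, 1982), (6, 37, Argo, Nova, 1983)}
π_{title, year, aid} gives {(Beta, 1995, 11), (Beta, 1995, 21), (Beta, 1995, 3), (Beta, 1995, 6), (Gamma, 1982, 11), (Gamma, 1982, 21), (Gamma, 1982, 3), (Gamma, 1982, 6), (Nova, 1983, 11), (Nova, 1983, 21), (Nova, 1983, 3), (Nova, 1983, 6)}.
σ[aid ≤ 4]: keep tuples satisfying aid ≤ 4 → {(Echo, 2023, 4), (Nova, 2024, 3)}
Difference: {(Beta, 1995, 11), (Beta, 1995, 21), (Beta, 1995, 3), (Beta, 1995, 6), (Gamma, 1982, 11), (Gamma, 1982, 21), (Gamma, 1982, 3), (Gamma, 1982, 6), (Nova, 1983, 11), (Nova, 1983, 21), (Nova, 1983, 3), (Nova, 1983, 6)} with {(Echo, 2023, 4), (Nova, 2024, 3)} → {(Beta, 1995, 11), (Beta, 1995, 21), (Beta, 1995, 3), (Beta, 1995, 6), (Gamma, 1982, 11), (Gamma, 1982, 21), (Gamma, 1982, 3), (Gamma, 1982, 6), (Nova, 1983, 11), (Nova, 1983, 21), (Nova, 1983, 3), (Nova, 1983, 6)}
π_{title, year} gives {(Beta, 1995), (Gamma, 1982), (Nova, 1983)} (9 duplicate(s) eliminated).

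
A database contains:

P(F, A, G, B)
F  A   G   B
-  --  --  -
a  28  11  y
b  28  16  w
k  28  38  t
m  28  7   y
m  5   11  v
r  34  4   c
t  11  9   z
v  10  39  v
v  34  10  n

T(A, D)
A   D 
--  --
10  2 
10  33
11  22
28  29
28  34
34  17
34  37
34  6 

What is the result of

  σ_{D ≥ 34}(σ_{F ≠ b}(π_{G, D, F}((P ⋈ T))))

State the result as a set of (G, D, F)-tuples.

P ⋈ T (natural join on A): {(a, 28, 11, y, 29), (a, 28, 11, y, 34), (b, 28, 16, w, 29), (b, 28, 16, w, 34), (k, 28, 38, t, 29), (k, 28, 38, t, 34), (m, 28, 7, y, 29), (m, 28, 7, y, 34), (r, 34, 4, c, 17), (r, 34, 4, c, 37), (r, 34, 4, c, 6), (t, 11, 9, z, 22), (v, 10, 39, v, 2), (v, 10, 39, v, 33), (v, 34, 10, n, 17), (v, 34, 10, n, 37), (v, 34, 10, n, 6)}
Keep only column(s) G, D, F: {(10, 17, v), (10, 37, v), (10, 6, v), (11, 29, a), (11, 34, a), (16, 29, b), (16, 34, b), (38, 29, k), (38, 34, k), (39, 2, v), (39, 33, v), (4, 17, r), (4, 37, r), (4, 6, r), (7, 29, m), (7, 34, m), (9, 22, t)}
Selection F ≠ b: {(10, 17, v), (10, 37, v), (10, 6, v), (11, 29, a), (11, 34, a), (38, 29, k), (38, 34, k), (39, 2, v), (39, 33, v), (4, 17, r), (4, 37, r), (4, 6, r), (7, 29, m), (7, 34, m), (9, 22, t)}
Selection D ≥ 34: {(10, 37, v), (11, 34, a), (38, 34, k), (4, 37, r), (7, 34, m)}

{(10, 37, v), (11, 34, a), (38, 34, k), (4, 37, r), (7, 34, m)}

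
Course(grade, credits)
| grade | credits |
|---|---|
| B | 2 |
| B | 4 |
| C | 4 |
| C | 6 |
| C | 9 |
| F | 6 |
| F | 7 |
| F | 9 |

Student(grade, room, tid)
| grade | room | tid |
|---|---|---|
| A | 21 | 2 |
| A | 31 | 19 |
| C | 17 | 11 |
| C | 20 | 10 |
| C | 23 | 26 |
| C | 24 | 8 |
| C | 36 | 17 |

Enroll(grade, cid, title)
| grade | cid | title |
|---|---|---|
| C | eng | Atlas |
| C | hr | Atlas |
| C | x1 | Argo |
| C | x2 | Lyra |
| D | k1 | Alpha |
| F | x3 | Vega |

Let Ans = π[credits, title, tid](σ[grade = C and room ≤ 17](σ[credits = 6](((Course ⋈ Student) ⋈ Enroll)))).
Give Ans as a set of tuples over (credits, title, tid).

{(6, Argo, 11), (6, Atlas, 11), (6, Lyra, 11)}

Joining Course and Student on grade yields {(C, 4, 17, 11), (C, 4, 20, 10), (C, 4, 23, 26), (C, 4, 24, 8), (C, 4, 36, 17), (C, 6, 17, 11), (C, 6, 20, 10), (C, 6, 23, 26), (C, 6, 24, 8), (C, 6, 36, 17), (C, 9, 17, 11), (C, 9, 20, 10), (C, 9, 23, 26), (C, 9, 24, 8), (C, 9, 36, 17)}.
Joining (Course ⋈ Student) and Enroll on grade yields {(C, 4, 17, 11, eng, Atlas), (C, 4, 17, 11, hr, Atlas), (C, 4, 17, 11, x1, Argo), (C, 4, 17, 11, x2, Lyra), (C, 4, 20, 10, eng, Atlas), (C, 4, 20, 10, hr, Atlas), (C, 4, 20, 10, x1, Argo), (C, 4, 20, 10, x2, Lyra), (C, 4, 23, 26, eng, Atlas), (C, 4, 23, 26, hr, Atlas), (C, 4, 23, 26, x1, Argo), (C, 4, 23, 26, x2, Lyra), (C, 4, 24, 8, eng, Atlas), (C, 4, 24, 8, hr, Atlas), (C, 4, 24, 8, x1, Argo), (C, 4, 24, 8, x2, Lyra), (C, 4, 36, 17, eng, Atlas), (C, 4, 36, 17, hr, Atlas), (C, 4, 36, 17, x1, Argo), (C, 4, 36, 17, x2, Lyra), (C, 6, 17, 11, eng, Atlas), (C, 6, 17, 11, hr, Atlas), (C, 6, 17, 11, x1, Argo), (C, 6, 17, 11, x2, Lyra), (C, 6, 20, 10, eng, Atlas), (C, 6, 20, 10, hr, Atlas), (C, 6, 20, 10, x1, Argo), (C, 6, 20, 10, x2, Lyra), (C, 6, 23, 26, eng, Atlas), (C, 6, 23, 26, hr, Atlas), (C, 6, 23, 26, x1, Argo), (C, 6, 23, 26, x2, Lyra), (C, 6, 24, 8, eng, Atlas), (C, 6, 24, 8, hr, Atlas), (C, 6, 24, 8, x1, Argo), (C, 6, 24, 8, x2, Lyra), (C, 6, 36, 17, eng, Atlas), (C, 6, 36, 17, hr, Atlas), (C, 6, 36, 17, x1, Argo), (C, 6, 36, 17, x2, Lyra), (C, 9, 17, 11, eng, Atlas), (C, 9, 17, 11, hr, Atlas), (C, 9, 17, 11, x1, Argo), (C, 9, 17, 11, x2, Lyra), (C, 9, 20, 10, eng, Atlas), (C, 9, 20, 10, hr, Atlas), (C, 9, 20, 10, x1, Argo), (C, 9, 20, 10, x2, Lyra), (C, 9, 23, 26, eng, Atlas), (C, 9, 23, 26, hr, Atlas), (C, 9, 23, 26, x1, Argo), (C, 9, 23, 26, x2, Lyra), (C, 9, 24, 8, eng, Atlas), (C, 9, 24, 8, hr, Atlas), (C, 9, 24, 8, x1, Argo), (C, 9, 24, 8, x2, Lyra), (C, 9, 36, 17, eng, Atlas), (C, 9, 36, 17, hr, Atlas), (C, 9, 36, 17, x1, Argo), (C, 9, 36, 17, x2, Lyra)}.
Apply σ_{credits = 6}; surviving tuples: {(C, 6, 17, 11, eng, Atlas), (C, 6, 17, 11, hr, Atlas), (C, 6, 17, 11, x1, Argo), (C, 6, 17, 11, x2, Lyra), (C, 6, 20, 10, eng, Atlas), (C, 6, 20, 10, hr, Atlas), (C, 6, 20, 10, x1, Argo), (C, 6, 20, 10, x2, Lyra), (C, 6, 23, 26, eng, Atlas), (C, 6, 23, 26, hr, Atlas), (C, 6, 23, 26, x1, Argo), (C, 6, 23, 26, x2, Lyra), (C, 6, 24, 8, eng, Atlas), (C, 6, 24, 8, hr, Atlas), (C, 6, 24, 8, x1, Argo), (C, 6, 24, 8, x2, Lyra), (C, 6, 36, 17, eng, Atlas), (C, 6, 36, 17, hr, Atlas), (C, 6, 36, 17, x1, Argo), (C, 6, 36, 17, x2, Lyra)}
Apply σ_{grade = C and room ≤ 17}; surviving tuples: {(C, 6, 17, 11, eng, Atlas), (C, 6, 17, 11, hr, Atlas), (C, 6, 17, 11, x1, Argo), (C, 6, 17, 11, x2, Lyra)}
Keep only column(s) credits, title, tid (1 duplicate(s) eliminated): {(6, Argo, 11), (6, Atlas, 11), (6, Lyra, 11)}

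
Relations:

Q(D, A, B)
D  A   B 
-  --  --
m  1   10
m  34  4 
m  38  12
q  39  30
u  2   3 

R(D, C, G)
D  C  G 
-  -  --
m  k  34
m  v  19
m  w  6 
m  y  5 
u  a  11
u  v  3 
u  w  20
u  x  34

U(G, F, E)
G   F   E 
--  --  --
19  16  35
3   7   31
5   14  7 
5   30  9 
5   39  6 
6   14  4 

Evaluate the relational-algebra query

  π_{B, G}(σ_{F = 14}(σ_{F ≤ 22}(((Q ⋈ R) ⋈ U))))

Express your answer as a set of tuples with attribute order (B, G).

{(10, 5), (10, 6), (12, 5), (12, 6), (4, 5), (4, 6)}

Joining Q and R on D yields {(m, 1, 10, k, 34), (m, 1, 10, v, 19), (m, 1, 10, w, 6), (m, 1, 10, y, 5), (m, 34, 4, k, 34), (m, 34, 4, v, 19), (m, 34, 4, w, 6), (m, 34, 4, y, 5), (m, 38, 12, k, 34), (m, 38, 12, v, 19), (m, 38, 12, w, 6), (m, 38, 12, y, 5), (u, 2, 3, a, 11), (u, 2, 3, v, 3), (u, 2, 3, w, 20), (u, 2, 3, x, 34)}.
Joining (Q ⋈ R) and U on G yields {(m, 1, 10, v, 19, 16, 35), (m, 1, 10, w, 6, 14, 4), (m, 1, 10, y, 5, 14, 7), (m, 1, 10, y, 5, 30, 9), (m, 1, 10, y, 5, 39, 6), (m, 34, 4, v, 19, 16, 35), (m, 34, 4, w, 6, 14, 4), (m, 34, 4, y, 5, 14, 7), (m, 34, 4, y, 5, 30, 9), (m, 34, 4, y, 5, 39, 6), (m, 38, 12, v, 19, 16, 35), (m, 38, 12, w, 6, 14, 4), (m, 38, 12, y, 5, 14, 7), (m, 38, 12, y, 5, 30, 9), (m, 38, 12, y, 5, 39, 6), (u, 2, 3, v, 3, 7, 31)}.
Apply σ_{F ≤ 22}; surviving tuples: {(m, 1, 10, v, 19, 16, 35), (m, 1, 10, w, 6, 14, 4), (m, 1, 10, y, 5, 14, 7), (m, 34, 4, v, 19, 16, 35), (m, 34, 4, w, 6, 14, 4), (m, 34, 4, y, 5, 14, 7), (m, 38, 12, v, 19, 16, 35), (m, 38, 12, w, 6, 14, 4), (m, 38, 12, y, 5, 14, 7), (u, 2, 3, v, 3, 7, 31)}
Apply σ_{F = 14}; surviving tuples: {(m, 1, 10, w, 6, 14, 4), (m, 1, 10, y, 5, 14, 7), (m, 34, 4, w, 6, 14, 4), (m, 34, 4, y, 5, 14, 7), (m, 38, 12, w, 6, 14, 4), (m, 38, 12, y, 5, 14, 7)}
π_{B, G} gives {(10, 5), (10, 6), (12, 5), (12, 6), (4, 5), (4, 6)}.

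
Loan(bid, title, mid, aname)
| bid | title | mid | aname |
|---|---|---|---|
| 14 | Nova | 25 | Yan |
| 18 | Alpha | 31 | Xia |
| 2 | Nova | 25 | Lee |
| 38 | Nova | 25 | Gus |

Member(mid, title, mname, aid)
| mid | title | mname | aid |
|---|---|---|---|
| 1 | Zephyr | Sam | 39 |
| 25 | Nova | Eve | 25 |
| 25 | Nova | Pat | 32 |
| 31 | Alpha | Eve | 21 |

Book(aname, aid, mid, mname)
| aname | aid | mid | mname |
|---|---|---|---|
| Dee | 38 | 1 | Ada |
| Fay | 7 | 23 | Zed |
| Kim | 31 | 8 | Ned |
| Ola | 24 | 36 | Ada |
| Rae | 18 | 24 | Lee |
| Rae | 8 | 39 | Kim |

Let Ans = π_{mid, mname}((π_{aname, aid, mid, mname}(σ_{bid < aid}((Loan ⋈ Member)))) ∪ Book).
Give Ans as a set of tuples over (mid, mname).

{(1, Ada), (23, Zed), (24, Lee), (25, Eve), (25, Pat), (31, Eve), (36, Ada), (39, Kim), (8, Ned)}

Joining Loan and Member on title, mid yields {(14, Nova, 25, Yan, Eve, 25), (14, Nova, 25, Yan, Pat, 32), (18, Alpha, 31, Xia, Eve, 21), (2, Nova, 25, Lee, Eve, 25), (2, Nova, 25, Lee, Pat, 32), (38, Nova, 25, Gus, Eve, 25), (38, Nova, 25, Gus, Pat, 32)}.
Apply σ_{bid < aid}; surviving tuples: {(14, Nova, 25, Yan, Eve, 25), (14, Nova, 25, Yan, Pat, 32), (18, Alpha, 31, Xia, Eve, 21), (2, Nova, 25, Lee, Eve, 25), (2, Nova, 25, Lee, Pat, 32)}
Keep only column(s) aname, aid, mid, mname: {(Lee, 25, 25, Eve), (Lee, 32, 25, Pat), (Xia, 21, 31, Eve), (Yan, 25, 25, Eve), (Yan, 32, 25, Pat)}
Set union of the two operands is {(Dee, 38, 1, Ada), (Fay, 7, 23, Zed), (Kim, 31, 8, Ned), (Lee, 25, 25, Eve), (Lee, 32, 25, Pat), (Ola, 24, 36, Ada), (Rae, 18, 24, Lee), (Rae, 8, 39, Kim), (Xia, 21, 31, Eve), (Yan, 25, 25, Eve), (Yan, 32, 25, Pat)}.
Keep only column(s) mid, mname (2 duplicate(s) eliminated): {(1, Ada), (23, Zed), (24, Lee), (25, Eve), (25, Pat), (31, Eve), (36, Ada), (39, Kim), (8, Ned)}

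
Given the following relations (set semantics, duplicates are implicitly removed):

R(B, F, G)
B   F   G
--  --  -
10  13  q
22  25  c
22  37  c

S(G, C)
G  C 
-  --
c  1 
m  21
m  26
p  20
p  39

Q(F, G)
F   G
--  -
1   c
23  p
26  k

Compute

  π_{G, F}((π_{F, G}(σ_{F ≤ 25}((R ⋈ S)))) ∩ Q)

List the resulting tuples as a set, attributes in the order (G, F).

{}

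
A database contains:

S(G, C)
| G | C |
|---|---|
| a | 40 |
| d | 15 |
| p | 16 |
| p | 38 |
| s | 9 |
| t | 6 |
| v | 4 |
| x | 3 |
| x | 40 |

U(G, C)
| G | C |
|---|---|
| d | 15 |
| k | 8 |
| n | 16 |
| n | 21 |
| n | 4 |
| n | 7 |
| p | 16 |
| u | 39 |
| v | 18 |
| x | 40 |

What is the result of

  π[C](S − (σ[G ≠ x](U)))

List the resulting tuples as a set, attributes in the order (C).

{3, 38, 4, 40, 6, 9}

Selection G ≠ x: {(d, 15), (k, 8), (n, 16), (n, 21), (n, 4), (n, 7), (p, 16), (u, 39), (v, 18)}
Taking the difference: {(a, 40), (p, 38), (s, 9), (t, 6), (v, 4), (x, 3), (x, 40)}
π[C]: project onto (C) (1 duplicate(s) eliminated) → {3, 38, 4, 40, 6, 9}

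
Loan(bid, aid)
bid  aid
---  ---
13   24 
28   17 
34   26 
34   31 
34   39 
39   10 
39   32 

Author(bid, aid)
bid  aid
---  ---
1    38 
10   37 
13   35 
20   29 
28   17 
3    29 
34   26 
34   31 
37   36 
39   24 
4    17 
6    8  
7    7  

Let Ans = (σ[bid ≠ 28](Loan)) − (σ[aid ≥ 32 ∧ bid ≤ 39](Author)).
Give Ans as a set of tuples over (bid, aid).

{(13, 24), (34, 26), (34, 31), (34, 39), (39, 10), (39, 32)}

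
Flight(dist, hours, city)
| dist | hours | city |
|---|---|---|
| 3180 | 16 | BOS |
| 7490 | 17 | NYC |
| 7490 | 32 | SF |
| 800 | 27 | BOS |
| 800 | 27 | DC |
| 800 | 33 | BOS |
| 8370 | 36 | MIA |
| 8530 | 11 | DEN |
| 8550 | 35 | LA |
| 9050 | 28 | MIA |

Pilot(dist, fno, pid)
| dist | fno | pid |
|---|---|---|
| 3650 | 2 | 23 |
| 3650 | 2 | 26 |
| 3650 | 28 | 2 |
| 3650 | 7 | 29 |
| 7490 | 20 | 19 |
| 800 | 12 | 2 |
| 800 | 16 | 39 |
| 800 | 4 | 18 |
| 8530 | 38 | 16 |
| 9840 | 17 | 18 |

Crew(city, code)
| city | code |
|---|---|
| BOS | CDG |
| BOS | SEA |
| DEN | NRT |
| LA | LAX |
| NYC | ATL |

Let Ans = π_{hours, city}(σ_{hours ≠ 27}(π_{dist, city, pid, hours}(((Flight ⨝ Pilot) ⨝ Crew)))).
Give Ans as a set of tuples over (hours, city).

{(11, DEN), (17, NYC), (33, BOS)}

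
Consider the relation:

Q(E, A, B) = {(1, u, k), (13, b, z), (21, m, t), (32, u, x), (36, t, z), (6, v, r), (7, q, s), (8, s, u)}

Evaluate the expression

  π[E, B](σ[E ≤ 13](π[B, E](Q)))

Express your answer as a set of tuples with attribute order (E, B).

{(1, k), (13, z), (6, r), (7, s), (8, u)}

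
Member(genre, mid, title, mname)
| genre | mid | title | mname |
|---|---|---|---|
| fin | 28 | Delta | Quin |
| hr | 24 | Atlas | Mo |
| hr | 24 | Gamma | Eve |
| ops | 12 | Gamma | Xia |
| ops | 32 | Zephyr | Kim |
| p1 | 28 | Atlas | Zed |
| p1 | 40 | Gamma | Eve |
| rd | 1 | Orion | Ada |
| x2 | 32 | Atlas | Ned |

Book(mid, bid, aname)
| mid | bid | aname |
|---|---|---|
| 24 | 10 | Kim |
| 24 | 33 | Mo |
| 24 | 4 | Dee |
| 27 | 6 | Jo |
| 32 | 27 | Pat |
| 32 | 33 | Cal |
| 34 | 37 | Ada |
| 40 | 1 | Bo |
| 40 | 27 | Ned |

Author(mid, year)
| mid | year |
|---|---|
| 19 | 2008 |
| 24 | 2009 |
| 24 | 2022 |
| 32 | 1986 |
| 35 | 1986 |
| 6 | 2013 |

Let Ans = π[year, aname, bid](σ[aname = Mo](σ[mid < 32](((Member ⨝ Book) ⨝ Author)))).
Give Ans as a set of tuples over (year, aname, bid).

Member ⋈ Book (natural join on mid): {(hr, 24, Atlas, Mo, 10, Kim), (hr, 24, Atlas, Mo, 33, Mo), (hr, 24, Atlas, Mo, 4, Dee), (hr, 24, Gamma, Eve, 10, Kim), (hr, 24, Gamma, Eve, 33, Mo), (hr, 24, Gamma, Eve, 4, Dee), (ops, 32, Zephyr, Kim, 27, Pat), (ops, 32, Zephyr, Kim, 33, Cal), (p1, 40, Gamma, Eve, 1, Bo), (p1, 40, Gamma, Eve, 27, Ned), (x2, 32, Atlas, Ned, 27, Pat), (x2, 32, Atlas, Ned, 33, Cal)}
(Member ⨝ Book) ⋈ Author (natural join on mid): {(hr, 24, Atlas, Mo, 10, Kim, 2009), (hr, 24, Atlas, Mo, 10, Kim, 2022), (hr, 24, Atlas, Mo, 33, Mo, 2009), (hr, 24, Atlas, Mo, 33, Mo, 2022), (hr, 24, Atlas, Mo, 4, Dee, 2009), (hr, 24, Atlas, Mo, 4, Dee, 2022), (hr, 24, Gamma, Eve, 10, Kim, 2009), (hr, 24, Gamma, Eve, 10, Kim, 2022), (hr, 24, Gamma, Eve, 33, Mo, 2009), (hr, 24, Gamma, Eve, 33, Mo, 2022), (hr, 24, Gamma, Eve, 4, Dee, 2009), (hr, 24, Gamma, Eve, 4, Dee, 2022), (ops, 32, Zephyr, Kim, 27, Pat, 1986), (ops, 32, Zephyr, Kim, 33, Cal, 1986), (x2, 32, Atlas, Ned, 27, Pat, 1986), (x2, 32, Atlas, Ned, 33, Cal, 1986)}
Apply σ_{mid < 32}; surviving tuples: {(hr, 24, Atlas, Mo, 10, Kim, 2009), (hr, 24, Atlas, Mo, 10, Kim, 2022), (hr, 24, Atlas, Mo, 33, Mo, 2009), (hr, 24, Atlas, Mo, 33, Mo, 2022), (hr, 24, Atlas, Mo, 4, Dee, 2009), (hr, 24, Atlas, Mo, 4, Dee, 2022), (hr, 24, Gamma, Eve, 10, Kim, 2009), (hr, 24, Gamma, Eve, 10, Kim, 2022), (hr, 24, Gamma, Eve, 33, Mo, 2009), (hr, 24, Gamma, Eve, 33, Mo, 2022), (hr, 24, Gamma, Eve, 4, Dee, 2009), (hr, 24, Gamma, Eve, 4, Dee, 2022)}
Apply σ_{aname = Mo}; surviving tuples: {(hr, 24, Atlas, Mo, 33, Mo, 2009), (hr, 24, Atlas, Mo, 33, Mo, 2022), (hr, 24, Gamma, Eve, 33, Mo, 2009), (hr, 24, Gamma, Eve, 33, Mo, 2022)}
π_{year, aname, bid} gives {(2009, Mo, 33), (2022, Mo, 33)} (2 duplicate(s) eliminated).

{(2009, Mo, 33), (2022, Mo, 33)}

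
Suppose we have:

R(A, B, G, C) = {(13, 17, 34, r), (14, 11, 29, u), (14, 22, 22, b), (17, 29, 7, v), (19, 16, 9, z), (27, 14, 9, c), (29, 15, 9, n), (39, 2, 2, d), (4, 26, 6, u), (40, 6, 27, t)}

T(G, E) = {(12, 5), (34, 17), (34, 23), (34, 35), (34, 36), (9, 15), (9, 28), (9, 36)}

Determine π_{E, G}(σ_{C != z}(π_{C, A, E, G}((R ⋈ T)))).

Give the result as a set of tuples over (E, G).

{(15, 9), (17, 34), (23, 34), (28, 9), (35, 34), (36, 34), (36, 9)}

Joining R and T on G yields {(13, 17, 34, r, 17), (13, 17, 34, r, 23), (13, 17, 34, r, 35), (13, 17, 34, r, 36), (19, 16, 9, z, 15), (19, 16, 9, z, 28), (19, 16, 9, z, 36), (27, 14, 9, c, 15), (27, 14, 9, c, 28), (27, 14, 9, c, 36), (29, 15, 9, n, 15), (29, 15, 9, n, 28), (29, 15, 9, n, 36)}.
Keep only column(s) C, A, E, G: {(c, 27, 15, 9), (c, 27, 28, 9), (c, 27, 36, 9), (n, 29, 15, 9), (n, 29, 28, 9), (n, 29, 36, 9), (r, 13, 17, 34), (r, 13, 23, 34), (r, 13, 35, 34), (r, 13, 36, 34), (z, 19, 15, 9), (z, 19, 28, 9), (z, 19, 36, 9)}
Selection C != z: {(c, 27, 15, 9), (c, 27, 28, 9), (c, 27, 36, 9), (n, 29, 15, 9), (n, 29, 28, 9), (n, 29, 36, 9), (r, 13, 17, 34), (r, 13, 23, 34), (r, 13, 35, 34), (r, 13, 36, 34)}
Keep only column(s) E, G (3 duplicate(s) eliminated): {(15, 9), (17, 34), (23, 34), (28, 9), (35, 34), (36, 34), (36, 9)}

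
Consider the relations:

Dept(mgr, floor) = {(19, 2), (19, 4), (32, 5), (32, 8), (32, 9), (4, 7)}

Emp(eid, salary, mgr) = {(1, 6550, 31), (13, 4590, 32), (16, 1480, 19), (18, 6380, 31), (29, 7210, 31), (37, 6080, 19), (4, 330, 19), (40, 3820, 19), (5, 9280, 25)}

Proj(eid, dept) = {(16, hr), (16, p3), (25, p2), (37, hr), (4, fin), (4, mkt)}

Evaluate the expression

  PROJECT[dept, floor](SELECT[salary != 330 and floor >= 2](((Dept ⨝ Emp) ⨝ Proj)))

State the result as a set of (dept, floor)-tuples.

{(hr, 2), (hr, 4), (p3, 2), (p3, 4)}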